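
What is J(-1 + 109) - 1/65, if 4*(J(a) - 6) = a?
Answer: 2144/65 ≈ 32.985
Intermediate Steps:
J(a) = 6 + a/4
J(-1 + 109) - 1/65 = (6 + (-1 + 109)/4) - 1/65 = (6 + (¼)*108) - 1*1/65 = (6 + 27) - 1/65 = 33 - 1/65 = 2144/65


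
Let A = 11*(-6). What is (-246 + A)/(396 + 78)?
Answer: -52/79 ≈ -0.65823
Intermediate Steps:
A = -66
(-246 + A)/(396 + 78) = (-246 - 66)/(396 + 78) = -312/474 = -312*1/474 = -52/79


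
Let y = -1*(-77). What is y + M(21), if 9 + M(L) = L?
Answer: 89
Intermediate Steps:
y = 77
M(L) = -9 + L
y + M(21) = 77 + (-9 + 21) = 77 + 12 = 89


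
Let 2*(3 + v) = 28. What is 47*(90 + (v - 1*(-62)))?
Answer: 7661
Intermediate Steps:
v = 11 (v = -3 + (1/2)*28 = -3 + 14 = 11)
47*(90 + (v - 1*(-62))) = 47*(90 + (11 - 1*(-62))) = 47*(90 + (11 + 62)) = 47*(90 + 73) = 47*163 = 7661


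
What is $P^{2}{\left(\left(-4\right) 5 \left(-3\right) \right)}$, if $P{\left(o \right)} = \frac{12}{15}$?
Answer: $\frac{16}{25} \approx 0.64$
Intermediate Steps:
$P{\left(o \right)} = \frac{4}{5}$ ($P{\left(o \right)} = 12 \cdot \frac{1}{15} = \frac{4}{5}$)
$P^{2}{\left(\left(-4\right) 5 \left(-3\right) \right)} = \left(\frac{4}{5}\right)^{2} = \frac{16}{25}$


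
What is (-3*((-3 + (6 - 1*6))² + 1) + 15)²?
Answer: 225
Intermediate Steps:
(-3*((-3 + (6 - 1*6))² + 1) + 15)² = (-3*((-3 + (6 - 6))² + 1) + 15)² = (-3*((-3 + 0)² + 1) + 15)² = (-3*((-3)² + 1) + 15)² = (-3*(9 + 1) + 15)² = (-3*10 + 15)² = (-30 + 15)² = (-15)² = 225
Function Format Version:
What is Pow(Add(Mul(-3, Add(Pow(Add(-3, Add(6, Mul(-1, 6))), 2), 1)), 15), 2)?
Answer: 225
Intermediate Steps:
Pow(Add(Mul(-3, Add(Pow(Add(-3, Add(6, Mul(-1, 6))), 2), 1)), 15), 2) = Pow(Add(Mul(-3, Add(Pow(Add(-3, Add(6, -6)), 2), 1)), 15), 2) = Pow(Add(Mul(-3, Add(Pow(Add(-3, 0), 2), 1)), 15), 2) = Pow(Add(Mul(-3, Add(Pow(-3, 2), 1)), 15), 2) = Pow(Add(Mul(-3, Add(9, 1)), 15), 2) = Pow(Add(Mul(-3, 10), 15), 2) = Pow(Add(-30, 15), 2) = Pow(-15, 2) = 225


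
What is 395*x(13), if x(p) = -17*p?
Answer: -87295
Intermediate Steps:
395*x(13) = 395*(-17*13) = 395*(-221) = -87295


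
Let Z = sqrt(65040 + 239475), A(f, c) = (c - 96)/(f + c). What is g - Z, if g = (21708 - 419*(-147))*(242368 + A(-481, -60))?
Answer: 10922530746444/541 - 3*sqrt(33835) ≈ 2.0190e+10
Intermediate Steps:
A(f, c) = (-96 + c)/(c + f)
Z = 3*sqrt(33835) (Z = sqrt(304515) = 3*sqrt(33835) ≈ 551.83)
g = 10922530746444/541 (g = (21708 - 419*(-147))*(242368 + (-96 - 60)/(-60 - 481)) = (21708 + 61593)*(242368 - 156/(-541)) = 83301*(242368 - 1/541*(-156)) = 83301*(242368 + 156/541) = 83301*(131121244/541) = 10922530746444/541 ≈ 2.0190e+10)
g - Z = 10922530746444/541 - 3*sqrt(33835)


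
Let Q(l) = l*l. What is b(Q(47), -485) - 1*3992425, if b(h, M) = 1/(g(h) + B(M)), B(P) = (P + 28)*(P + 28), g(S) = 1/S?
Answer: -1841895061124641/461347442 ≈ -3.9924e+6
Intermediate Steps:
Q(l) = l**2
B(P) = (28 + P)**2 (B(P) = (28 + P)*(28 + P) = (28 + P)**2)
b(h, M) = 1/(1/h + (28 + M)**2)
b(Q(47), -485) - 1*3992425 = 47**2/(1 + 47**2*(28 - 485)**2) - 1*3992425 = 2209/(1 + 2209*(-457)**2) - 3992425 = 2209/(1 + 2209*208849) - 3992425 = 2209/(1 + 461347441) - 3992425 = 2209/461347442 - 3992425 = -1841895061124641/461347442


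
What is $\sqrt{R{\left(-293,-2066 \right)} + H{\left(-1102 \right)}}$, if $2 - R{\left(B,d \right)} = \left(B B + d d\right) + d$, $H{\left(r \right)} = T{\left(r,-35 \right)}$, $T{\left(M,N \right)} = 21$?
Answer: $2 i \sqrt{1088029} \approx 2086.2 i$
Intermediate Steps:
$H{\left(r \right)} = 21$
$R{\left(B,d \right)} = 2 - d - B^{2} - d^{2}$ ($R{\left(B,d \right)} = 2 - \left(\left(B B + d d\right) + d\right) = 2 - \left(\left(B^{2} + d^{2}\right) + d\right) = 2 - \left(d + B^{2} + d^{2}\right) = 2 - d - B^{2} - d^{2}$)
$\sqrt{R{\left(-293,-2066 \right)} + H{\left(-1102 \right)}} = \sqrt{\left(2 - -2066 - \left(-293\right)^{2} - \left(-2066\right)^{2}\right) + 21} = \sqrt{\left(2 + 2066 - 85849 - 4268356\right) + 21} = \sqrt{-4352137 + 21} = \sqrt{-4352116} = 2 i \sqrt{1088029}$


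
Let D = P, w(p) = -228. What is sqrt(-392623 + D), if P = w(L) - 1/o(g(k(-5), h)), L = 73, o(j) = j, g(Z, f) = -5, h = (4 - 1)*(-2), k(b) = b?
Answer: I*sqrt(9821270)/5 ≈ 626.78*I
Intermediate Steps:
h = -6 (h = 3*(-2) = -6)
P = -1139/5 (P = -228 - 1/(-5) = -228 - 1*(-1/5) = -228 + 1/5 = -1139/5 ≈ -227.80)
D = -1139/5 ≈ -227.80
sqrt(-392623 + D) = sqrt(-392623 - 1139/5) = sqrt(-1964254/5) = I*sqrt(9821270)/5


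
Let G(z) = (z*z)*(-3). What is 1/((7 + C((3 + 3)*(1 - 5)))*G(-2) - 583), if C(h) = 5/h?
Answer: -2/1329 ≈ -0.0015049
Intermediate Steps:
G(z) = -3*z² (G(z) = z²*(-3) = -3*z²)
1/((7 + C((3 + 3)*(1 - 5)))*G(-2) - 583) = 1/((7 + 5/(((3 + 3)*(1 - 5))))*(-3*(-2)²) - 583) = 1/((7 + 5/((6*(-4))))*(-3*4) - 583) = 1/((7 + 5/(-24))*(-12) - 583) = 1/((7 + 5*(-1/24))*(-12) - 583) = 1/((7 - 5/24)*(-12) - 583) = 1/((163/24)*(-12) - 583) = 1/(-163/2 - 583) = 1/(-1329/2) = -2/1329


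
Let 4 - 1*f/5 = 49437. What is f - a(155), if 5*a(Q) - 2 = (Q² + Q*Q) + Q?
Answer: -1284032/5 ≈ -2.5681e+5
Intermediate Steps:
a(Q) = ⅖ + Q/5 + 2*Q²/5 (a(Q) = ⅖ + ((Q² + Q*Q) + Q)/5 = ⅖ + ((Q² + Q²) + Q)/5 = ⅖ + (2*Q² + Q)/5 = ⅖ + (Q + 2*Q²)/5 = ⅖ + (Q/5 + 2*Q²/5) = ⅖ + Q/5 + 2*Q²/5)
f = -247165 (f = 20 - 5*49437 = 20 - 247185 = -247165)
f - a(155) = -247165 - (⅖ + (⅕)*155 + (⅖)*155²) = -247165 - (⅖ + 31 + (⅖)*24025) = -247165 - (⅖ + 31 + 9610) = -247165 - 1*48207/5 = -247165 - 48207/5 = -1284032/5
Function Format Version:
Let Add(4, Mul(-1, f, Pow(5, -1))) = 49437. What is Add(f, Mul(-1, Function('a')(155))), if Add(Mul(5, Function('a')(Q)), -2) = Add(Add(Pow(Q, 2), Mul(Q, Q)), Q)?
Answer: Rational(-1284032, 5) ≈ -2.5681e+5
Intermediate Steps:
Function('a')(Q) = Add(Rational(2, 5), Mul(Rational(1, 5), Q), Mul(Rational(2, 5), Pow(Q, 2))) (Function('a')(Q) = Add(Rational(2, 5), Mul(Rational(1, 5), Add(Add(Pow(Q, 2), Mul(Q, Q)), Q))) = Add(Rational(2, 5), Mul(Rational(1, 5), Add(Add(Pow(Q, 2), Pow(Q, 2)), Q))) = Add(Rational(2, 5), Mul(Rational(1, 5), Add(Mul(2, Pow(Q, 2)), Q))) = Add(Rational(2, 5), Mul(Rational(1, 5), Add(Q, Mul(2, Pow(Q, 2))))) = Add(Rational(2, 5), Add(Mul(Rational(1, 5), Q), Mul(Rational(2, 5), Pow(Q, 2)))) = Add(Rational(2, 5), Mul(Rational(1, 5), Q), Mul(Rational(2, 5), Pow(Q, 2))))
f = -247165 (f = Add(20, Mul(-5, 49437)) = Add(20, -247185) = -247165)
Add(f, Mul(-1, Function('a')(155))) = Add(-247165, Mul(-1, Add(Rational(2, 5), Mul(Rational(1, 5), 155), Mul(Rational(2, 5), Pow(155, 2))))) = Add(-247165, Mul(-1, Add(Rational(2, 5), 31, Mul(Rational(2, 5), 24025)))) = Add(-247165, Mul(-1, Add(Rational(2, 5), 31, 9610))) = Add(-247165, Mul(-1, Rational(48207, 5))) = Add(-247165, Rational(-48207, 5)) = Rational(-1284032, 5)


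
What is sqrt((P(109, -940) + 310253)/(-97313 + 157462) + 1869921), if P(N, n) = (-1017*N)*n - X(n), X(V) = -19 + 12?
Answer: sqrt(6771477598696041)/60149 ≈ 1368.1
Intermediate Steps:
X(V) = -7
P(N, n) = 7 - 1017*N*n (P(N, n) = (-1017*N)*n - 1*(-7) = -1017*N*n + 7 = 7 - 1017*N*n)
sqrt((P(109, -940) + 310253)/(-97313 + 157462) + 1869921) = sqrt(((7 - 1017*109*(-940)) + 310253)/(-97313 + 157462) + 1869921) = sqrt(((7 + 104201820) + 310253)/60149 + 1869921) = sqrt((104201827 + 310253)*(1/60149) + 1869921) = sqrt(104512080*(1/60149) + 1869921) = sqrt(104512080/60149 + 1869921) = sqrt(112578390309/60149) = sqrt(6771477598696041)/60149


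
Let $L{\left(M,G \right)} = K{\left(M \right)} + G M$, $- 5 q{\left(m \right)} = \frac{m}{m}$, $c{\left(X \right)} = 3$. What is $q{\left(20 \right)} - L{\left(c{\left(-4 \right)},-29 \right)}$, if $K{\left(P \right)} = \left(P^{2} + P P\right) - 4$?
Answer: $\frac{364}{5} \approx 72.8$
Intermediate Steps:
$q{\left(m \right)} = - \frac{1}{5}$ ($q{\left(m \right)} = - \frac{m \frac{1}{m}}{5} = \left(- \frac{1}{5}\right) 1 = - \frac{1}{5}$)
$K{\left(P \right)} = -4 + 2 P^{2}$ ($K{\left(P \right)} = \left(P^{2} + P^{2}\right) - 4 = 2 P^{2} - 4 = -4 + 2 P^{2}$)
$L{\left(M,G \right)} = -4 + 2 M^{2} + G M$ ($L{\left(M,G \right)} = \left(-4 + 2 M^{2}\right) + G M = -4 + 2 M^{2} + G M$)
$q{\left(20 \right)} - L{\left(c{\left(-4 \right)},-29 \right)} = - \frac{1}{5} - \left(-4 + 2 \cdot 3^{2} - 87\right) = - \frac{1}{5} - \left(-4 + 2 \cdot 9 - 87\right) = - \frac{1}{5} - \left(-4 + 18 - 87\right) = - \frac{1}{5} - -73 = - \frac{1}{5} + 73 = \frac{364}{5}$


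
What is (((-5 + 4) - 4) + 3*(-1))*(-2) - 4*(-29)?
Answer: 132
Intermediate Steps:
(((-5 + 4) - 4) + 3*(-1))*(-2) - 4*(-29) = ((-1 - 4) - 3)*(-2) + 116 = (-5 - 3)*(-2) + 116 = -8*(-2) + 116 = 16 + 116 = 132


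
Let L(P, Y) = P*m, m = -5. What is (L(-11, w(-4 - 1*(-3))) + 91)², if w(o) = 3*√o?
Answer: 21316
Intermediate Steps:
L(P, Y) = -5*P (L(P, Y) = P*(-5) = -5*P)
(L(-11, w(-4 - 1*(-3))) + 91)² = (-5*(-11) + 91)² = (55 + 91)² = 146² = 21316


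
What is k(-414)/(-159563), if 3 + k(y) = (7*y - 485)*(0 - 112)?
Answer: -378893/159563 ≈ -2.3746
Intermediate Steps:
k(y) = 54317 - 784*y (k(y) = -3 + (7*y - 485)*(0 - 112) = -3 + (-485 + 7*y)*(-112) = -3 + (54320 - 784*y) = 54317 - 784*y)
k(-414)/(-159563) = (54317 - 784*(-414))/(-159563) = (54317 + 324576)*(-1/159563) = 378893*(-1/159563) = -378893/159563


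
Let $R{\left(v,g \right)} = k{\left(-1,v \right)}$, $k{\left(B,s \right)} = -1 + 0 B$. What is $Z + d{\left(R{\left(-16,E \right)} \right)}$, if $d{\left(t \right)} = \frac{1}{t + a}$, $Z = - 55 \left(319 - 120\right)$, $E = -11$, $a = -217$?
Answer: $- \frac{2386011}{218} \approx -10945.0$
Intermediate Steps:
$k{\left(B,s \right)} = -1$ ($k{\left(B,s \right)} = -1 + 0 = -1$)
$R{\left(v,g \right)} = -1$
$Z = -10945$ ($Z = \left(-55\right) 199 = -10945$)
$d{\left(t \right)} = \frac{1}{-217 + t}$ ($d{\left(t \right)} = \frac{1}{t - 217} = \frac{1}{-217 + t}$)
$Z + d{\left(R{\left(-16,E \right)} \right)} = -10945 + \frac{1}{-217 - 1} = -10945 + \frac{1}{-218} = -10945 - \frac{1}{218} = - \frac{2386011}{218}$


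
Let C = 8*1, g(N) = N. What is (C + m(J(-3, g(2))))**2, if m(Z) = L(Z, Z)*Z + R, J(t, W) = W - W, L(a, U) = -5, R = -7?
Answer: 1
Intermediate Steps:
J(t, W) = 0
m(Z) = -7 - 5*Z (m(Z) = -5*Z - 7 = -7 - 5*Z)
C = 8
(C + m(J(-3, g(2))))**2 = (8 + (-7 - 5*0))**2 = (8 + (-7 + 0))**2 = (8 - 7)**2 = 1**2 = 1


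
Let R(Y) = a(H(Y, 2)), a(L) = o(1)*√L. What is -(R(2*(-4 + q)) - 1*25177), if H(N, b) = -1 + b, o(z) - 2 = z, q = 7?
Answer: 25174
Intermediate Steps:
o(z) = 2 + z
a(L) = 3*√L (a(L) = (2 + 1)*√L = 3*√L)
R(Y) = 3 (R(Y) = 3*√(-1 + 2) = 3*√1 = 3*1 = 3)
-(R(2*(-4 + q)) - 1*25177) = -(3 - 1*25177) = -(3 - 25177) = -1*(-25174) = 25174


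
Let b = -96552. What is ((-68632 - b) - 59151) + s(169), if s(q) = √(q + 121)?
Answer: -31231 + √290 ≈ -31214.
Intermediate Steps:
s(q) = √(121 + q)
((-68632 - b) - 59151) + s(169) = ((-68632 - 1*(-96552)) - 59151) + √(121 + 169) = ((-68632 + 96552) - 59151) + √290 = (27920 - 59151) + √290 = -31231 + √290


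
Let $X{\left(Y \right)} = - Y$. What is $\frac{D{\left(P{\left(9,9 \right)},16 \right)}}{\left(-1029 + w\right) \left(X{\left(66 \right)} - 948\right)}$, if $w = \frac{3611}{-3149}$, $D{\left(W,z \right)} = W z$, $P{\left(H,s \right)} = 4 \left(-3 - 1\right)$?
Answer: $- \frac{100768}{411168381} \approx -0.00024508$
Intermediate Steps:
$P{\left(H,s \right)} = -16$ ($P{\left(H,s \right)} = 4 \left(-4\right) = -16$)
$w = - \frac{3611}{3149}$ ($w = 3611 \left(- \frac{1}{3149}\right) = - \frac{3611}{3149} \approx -1.1467$)
$\frac{D{\left(P{\left(9,9 \right)},16 \right)}}{\left(-1029 + w\right) \left(X{\left(66 \right)} - 948\right)} = \frac{\left(-16\right) 16}{\left(-1029 - \frac{3611}{3149}\right) \left(\left(-1\right) 66 - 948\right)} = - \frac{256}{\left(- \frac{3243932}{3149}\right) \left(-66 - 948\right)} = - \frac{256}{\left(- \frac{3243932}{3149}\right) \left(-1014\right)} = - \frac{256}{\frac{3289347048}{3149}} = \left(-256\right) \frac{3149}{3289347048} = - \frac{100768}{411168381}$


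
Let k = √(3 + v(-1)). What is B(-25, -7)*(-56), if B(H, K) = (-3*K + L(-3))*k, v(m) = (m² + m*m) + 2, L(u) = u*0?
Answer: -1176*√7 ≈ -3111.4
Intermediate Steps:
L(u) = 0
v(m) = 2 + 2*m² (v(m) = (m² + m²) + 2 = 2*m² + 2 = 2 + 2*m²)
k = √7 (k = √(3 + (2 + 2*(-1)²)) = √(3 + (2 + 2*1)) = √(3 + (2 + 2)) = √(3 + 4) = √7 ≈ 2.6458)
B(H, K) = -3*K*√7 (B(H, K) = (-3*K + 0)*√7 = (-3*K)*√7 = -3*K*√7)
B(-25, -7)*(-56) = -3*(-7)*√7*(-56) = (21*√7)*(-56) = -1176*√7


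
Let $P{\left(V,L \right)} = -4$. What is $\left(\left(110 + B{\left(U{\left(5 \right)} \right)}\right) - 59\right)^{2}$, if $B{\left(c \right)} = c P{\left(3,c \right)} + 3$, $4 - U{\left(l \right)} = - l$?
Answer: $324$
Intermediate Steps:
$U{\left(l \right)} = 4 + l$ ($U{\left(l \right)} = 4 - - l = 4 + l$)
$B{\left(c \right)} = 3 - 4 c$ ($B{\left(c \right)} = c \left(-4\right) + 3 = - 4 c + 3 = 3 - 4 c$)
$\left(\left(110 + B{\left(U{\left(5 \right)} \right)}\right) - 59\right)^{2} = \left(\left(110 + \left(3 - 4 \left(4 + 5\right)\right)\right) - 59\right)^{2} = \left(\left(110 + \left(3 - 36\right)\right) - 59\right)^{2} = \left(\left(110 - 33\right) - 59\right)^{2} = \left(77 - 59\right)^{2} = 18^{2} = 324$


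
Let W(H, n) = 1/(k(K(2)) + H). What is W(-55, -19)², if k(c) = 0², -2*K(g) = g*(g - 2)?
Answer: 1/3025 ≈ 0.00033058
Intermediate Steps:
K(g) = -g*(-2 + g)/2 (K(g) = -g*(g - 2)/2 = -g*(-2 + g)/2)
k(c) = 0
W(H, n) = 1/H (W(H, n) = 1/(0 + H) = 1/H)
W(-55, -19)² = (1/(-55))² = (-1/55)² = 1/3025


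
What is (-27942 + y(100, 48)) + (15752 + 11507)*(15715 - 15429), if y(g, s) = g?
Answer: 7768232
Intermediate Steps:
(-27942 + y(100, 48)) + (15752 + 11507)*(15715 - 15429) = (-27942 + 100) + (15752 + 11507)*(15715 - 15429) = -27842 + 27259*286 = -27842 + 7796074 = 7768232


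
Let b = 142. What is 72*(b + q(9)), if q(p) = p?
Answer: 10872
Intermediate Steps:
72*(b + q(9)) = 72*(142 + 9) = 72*151 = 10872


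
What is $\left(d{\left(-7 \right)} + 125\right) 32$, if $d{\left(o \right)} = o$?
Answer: $3776$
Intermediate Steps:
$\left(d{\left(-7 \right)} + 125\right) 32 = \left(-7 + 125\right) 32 = 118 \cdot 32 = 3776$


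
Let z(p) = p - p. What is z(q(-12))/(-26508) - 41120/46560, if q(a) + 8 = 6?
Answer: -257/291 ≈ -0.88316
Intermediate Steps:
q(a) = -2 (q(a) = -8 + 6 = -2)
z(p) = 0
z(q(-12))/(-26508) - 41120/46560 = 0/(-26508) - 41120/46560 = 0*(-1/26508) - 41120*1/46560 = 0 - 257/291 = -257/291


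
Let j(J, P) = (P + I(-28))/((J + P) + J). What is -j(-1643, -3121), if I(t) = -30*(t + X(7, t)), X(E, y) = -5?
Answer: -2131/6407 ≈ -0.33260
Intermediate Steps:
I(t) = 150 - 30*t (I(t) = -30*(t - 5) = -30*(-5 + t) = 150 - 30*t)
j(J, P) = (990 + P)/(P + 2*J) (j(J, P) = (P + (150 - 30*(-28)))/((J + P) + J) = (P + (150 + 840))/(P + 2*J) = (P + 990)/(P + 2*J) = (990 + P)/(P + 2*J))
-j(-1643, -3121) = -(990 - 3121)/(-3121 + 2*(-1643)) = -(-2131)/(-3121 - 3286) = -(-2131)/(-6407) = -(-1)*(-2131)/6407 = -1*2131/6407 = -2131/6407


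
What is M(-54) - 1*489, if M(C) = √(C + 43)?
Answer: -489 + I*√11 ≈ -489.0 + 3.3166*I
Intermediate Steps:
M(C) = √(43 + C)
M(-54) - 1*489 = √(43 - 54) - 1*489 = √(-11) - 489 = I*√11 - 489 = -489 + I*√11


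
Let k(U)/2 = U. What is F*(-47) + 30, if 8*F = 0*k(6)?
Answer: 30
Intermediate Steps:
k(U) = 2*U
F = 0 (F = (0*(2*6))/8 = (0*12)/8 = (⅛)*0 = 0)
F*(-47) + 30 = 0*(-47) + 30 = 0 + 30 = 30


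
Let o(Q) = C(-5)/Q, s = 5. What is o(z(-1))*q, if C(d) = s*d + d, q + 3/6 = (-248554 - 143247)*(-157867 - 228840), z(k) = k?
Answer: 4545365679195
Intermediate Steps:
q = 303024378613/2 (q = -1/2 + (-248554 - 143247)*(-157867 - 228840) = -1/2 - 391801*(-386707) = -1/2 + 151512189307 = 303024378613/2 ≈ 1.5151e+11)
C(d) = 6*d (C(d) = 5*d + d = 6*d)
o(Q) = -30/Q (o(Q) = (6*(-5))/Q = -30/Q)
o(z(-1))*q = -30/(-1)*(303024378613/2) = -30*(-1)*(303024378613/2) = 30*(303024378613/2) = 4545365679195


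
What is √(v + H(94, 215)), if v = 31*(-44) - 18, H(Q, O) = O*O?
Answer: √44843 ≈ 211.76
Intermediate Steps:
H(Q, O) = O²
v = -1382 (v = -1364 - 18 = -1382)
√(v + H(94, 215)) = √(-1382 + 215²) = √(-1382 + 46225) = √44843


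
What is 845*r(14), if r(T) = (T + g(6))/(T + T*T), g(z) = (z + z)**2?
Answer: 13351/21 ≈ 635.76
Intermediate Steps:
g(z) = 4*z**2 (g(z) = (2*z)**2 = 4*z**2)
r(T) = (144 + T)/(T + T**2) (r(T) = (T + 4*6**2)/(T + T*T) = (T + 4*36)/(T + T**2) = (T + 144)/(T + T**2) = (144 + T)/(T + T**2))
845*r(14) = 845*((144 + 14)/(14*(1 + 14))) = 845*((1/14)*158/15) = 845*((1/14)*(1/15)*158) = 845*(79/105) = 13351/21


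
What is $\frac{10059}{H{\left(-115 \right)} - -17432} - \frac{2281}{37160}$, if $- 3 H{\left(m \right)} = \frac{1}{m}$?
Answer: $\frac{115240364279}{223481763560} \approx 0.51566$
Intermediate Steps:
$H{\left(m \right)} = - \frac{1}{3 m}$
$\frac{10059}{H{\left(-115 \right)} - -17432} - \frac{2281}{37160} = \frac{10059}{- \frac{1}{3 \left(-115\right)} - -17432} - \frac{2281}{37160} = \frac{10059}{\left(- \frac{1}{3}\right) \left(- \frac{1}{115}\right) + 17432} - \frac{2281}{37160} = \frac{10059}{\frac{1}{345} + 17432} - \frac{2281}{37160} = \frac{10059}{\frac{6014041}{345}} - \frac{2281}{37160} = 10059 \cdot \frac{345}{6014041} - \frac{2281}{37160} = \frac{3470355}{6014041} - \frac{2281}{37160} = \frac{115240364279}{223481763560}$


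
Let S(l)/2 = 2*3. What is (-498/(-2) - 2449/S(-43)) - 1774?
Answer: -20749/12 ≈ -1729.1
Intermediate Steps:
S(l) = 12 (S(l) = 2*(2*3) = 2*6 = 12)
(-498/(-2) - 2449/S(-43)) - 1774 = (-498/(-2) - 2449/12) - 1774 = (-498*(-½) - 2449*1/12) - 1774 = (249 - 2449/12) - 1774 = 539/12 - 1774 = -20749/12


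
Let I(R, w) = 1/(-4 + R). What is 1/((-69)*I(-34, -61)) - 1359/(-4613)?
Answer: 269065/318297 ≈ 0.84533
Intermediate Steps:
1/((-69)*I(-34, -61)) - 1359/(-4613) = 1/((-69)*(1/(-4 - 34))) - 1359/(-4613) = -1/(69*(1/(-38))) - 1359*(-1/4613) = -1/(69*(-1/38)) + 1359/4613 = -1/69*(-38) + 1359/4613 = 38/69 + 1359/4613 = 269065/318297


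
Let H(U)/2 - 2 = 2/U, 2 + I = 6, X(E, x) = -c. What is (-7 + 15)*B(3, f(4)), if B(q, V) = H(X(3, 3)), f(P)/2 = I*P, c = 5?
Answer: 128/5 ≈ 25.600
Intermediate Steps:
X(E, x) = -5 (X(E, x) = -1*5 = -5)
I = 4 (I = -2 + 6 = 4)
H(U) = 4 + 4/U (H(U) = 4 + 2*(2/U) = 4 + 4/U)
f(P) = 8*P (f(P) = 2*(4*P) = 8*P)
B(q, V) = 16/5 (B(q, V) = 4 + 4/(-5) = 4 + 4*(-1/5) = 4 - 4/5 = 16/5)
(-7 + 15)*B(3, f(4)) = (-7 + 15)*(16/5) = 8*(16/5) = 128/5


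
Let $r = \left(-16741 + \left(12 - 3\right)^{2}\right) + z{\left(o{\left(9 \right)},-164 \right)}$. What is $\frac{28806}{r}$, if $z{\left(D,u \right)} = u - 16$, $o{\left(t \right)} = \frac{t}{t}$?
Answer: $- \frac{14403}{8420} \approx -1.7106$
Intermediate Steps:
$o{\left(t \right)} = 1$
$z{\left(D,u \right)} = -16 + u$ ($z{\left(D,u \right)} = u - 16 = -16 + u$)
$r = -16840$ ($r = \left(-16741 + \left(12 - 3\right)^{2}\right) - 180 = \left(-16741 + 9^{2}\right) - 180 = \left(-16741 + 81\right) - 180 = -16660 - 180 = -16840$)
$\frac{28806}{r} = \frac{28806}{-16840} = 28806 \left(- \frac{1}{16840}\right) = - \frac{14403}{8420}$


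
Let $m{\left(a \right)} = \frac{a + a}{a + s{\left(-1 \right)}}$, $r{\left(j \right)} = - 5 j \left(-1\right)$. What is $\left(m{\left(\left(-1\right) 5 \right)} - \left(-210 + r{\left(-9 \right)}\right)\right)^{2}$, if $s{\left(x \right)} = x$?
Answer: $\frac{592900}{9} \approx 65878.0$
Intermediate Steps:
$r{\left(j \right)} = 5 j$
$m{\left(a \right)} = \frac{2 a}{-1 + a}$ ($m{\left(a \right)} = \frac{a + a}{a - 1} = \frac{2 a}{-1 + a}$)
$\left(m{\left(\left(-1\right) 5 \right)} - \left(-210 + r{\left(-9 \right)}\right)\right)^{2} = \left(\frac{2 \left(\left(-1\right) 5\right)}{-1 - 5} + \left(210 - 5 \left(-9\right)\right)\right)^{2} = \left(2 \left(-5\right) \frac{1}{-1 - 5} + \left(210 - -45\right)\right)^{2} = \left(2 \left(-5\right) \frac{1}{-6} + \left(210 + 45\right)\right)^{2} = \left(2 \left(-5\right) \left(- \frac{1}{6}\right) + 255\right)^{2} = \left(\frac{5}{3} + 255\right)^{2} = \left(\frac{770}{3}\right)^{2} = \frac{592900}{9}$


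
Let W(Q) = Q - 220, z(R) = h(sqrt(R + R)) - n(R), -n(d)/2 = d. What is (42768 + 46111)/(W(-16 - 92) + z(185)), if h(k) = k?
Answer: 1866459/697 - 88879*sqrt(370)/1394 ≈ 1451.4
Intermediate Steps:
n(d) = -2*d
z(R) = 2*R + sqrt(2)*sqrt(R) (z(R) = sqrt(R + R) - (-2)*R = sqrt(2*R) + 2*R = sqrt(2)*sqrt(R) + 2*R = 2*R + sqrt(2)*sqrt(R))
W(Q) = -220 + Q
(42768 + 46111)/(W(-16 - 92) + z(185)) = (42768 + 46111)/((-220 + (-16 - 92)) + (2*185 + sqrt(2)*sqrt(185))) = 88879/((-220 - 108) + (370 + sqrt(370))) = 88879/(-328 + (370 + sqrt(370))) = 88879/(42 + sqrt(370))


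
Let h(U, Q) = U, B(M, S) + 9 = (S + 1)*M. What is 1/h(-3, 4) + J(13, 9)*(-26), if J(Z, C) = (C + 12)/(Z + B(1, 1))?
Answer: -274/3 ≈ -91.333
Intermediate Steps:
B(M, S) = -9 + M*(1 + S) (B(M, S) = -9 + (S + 1)*M = -9 + (1 + S)*M = -9 + M*(1 + S))
J(Z, C) = (12 + C)/(-7 + Z) (J(Z, C) = (C + 12)/(Z + (-9 + 1 + 1*1)) = (12 + C)/(Z + (-9 + 1 + 1)) = (12 + C)/(Z - 7) = (12 + C)/(-7 + Z))
1/h(-3, 4) + J(13, 9)*(-26) = 1/(-3) + ((12 + 9)/(-7 + 13))*(-26) = -⅓ + (21/6)*(-26) = -⅓ + ((⅙)*21)*(-26) = -⅓ + (7/2)*(-26) = -⅓ - 91 = -274/3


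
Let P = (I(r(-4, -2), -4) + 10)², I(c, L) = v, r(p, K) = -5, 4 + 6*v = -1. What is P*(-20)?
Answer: -15125/9 ≈ -1680.6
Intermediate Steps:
v = -⅚ (v = -⅔ + (⅙)*(-1) = -⅔ - ⅙ = -⅚ ≈ -0.83333)
I(c, L) = -⅚
P = 3025/36 (P = (-⅚ + 10)² = (55/6)² = 3025/36 ≈ 84.028)
P*(-20) = (3025/36)*(-20) = -15125/9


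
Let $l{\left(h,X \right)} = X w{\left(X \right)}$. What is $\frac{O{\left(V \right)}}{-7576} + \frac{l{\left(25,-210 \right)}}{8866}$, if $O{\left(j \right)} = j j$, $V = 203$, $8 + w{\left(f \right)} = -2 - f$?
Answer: $- \frac{341775497}{33584408} \approx -10.177$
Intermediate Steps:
$w{\left(f \right)} = -10 - f$ ($w{\left(f \right)} = -8 - \left(2 + f\right) = -10 - f$)
$l{\left(h,X \right)} = X \left(-10 - X\right)$
$O{\left(j \right)} = j^{2}$
$\frac{O{\left(V \right)}}{-7576} + \frac{l{\left(25,-210 \right)}}{8866} = \frac{203^{2}}{-7576} + \frac{\left(-1\right) \left(-210\right) \left(10 - 210\right)}{8866} = 41209 \left(- \frac{1}{7576}\right) + \left(-1\right) \left(-210\right) \left(-200\right) \frac{1}{8866} = - \frac{41209}{7576} - \frac{21000}{4433} = - \frac{341775497}{33584408}$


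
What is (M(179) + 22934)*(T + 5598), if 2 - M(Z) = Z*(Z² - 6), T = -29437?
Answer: 136152372031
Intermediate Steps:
M(Z) = 2 - Z*(-6 + Z²) (M(Z) = 2 - Z*(Z² - 6) = 2 - Z*(-6 + Z²))
(M(179) + 22934)*(T + 5598) = ((2 - 1*179³ + 6*179) + 22934)*(-29437 + 5598) = ((2 - 1*5735339 + 1074) + 22934)*(-23839) = ((2 - 5735339 + 1074) + 22934)*(-23839) = (-5734263 + 22934)*(-23839) = -5711329*(-23839) = 136152372031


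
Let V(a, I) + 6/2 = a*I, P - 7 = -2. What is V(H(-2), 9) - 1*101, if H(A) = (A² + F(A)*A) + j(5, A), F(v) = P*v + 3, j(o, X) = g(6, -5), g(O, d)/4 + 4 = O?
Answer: 130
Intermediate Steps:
P = 5 (P = 7 - 2 = 5)
g(O, d) = -16 + 4*O
j(o, X) = 8 (j(o, X) = -16 + 4*6 = -16 + 24 = 8)
F(v) = 3 + 5*v (F(v) = 5*v + 3 = 3 + 5*v)
H(A) = 8 + A² + A*(3 + 5*A) (H(A) = (A² + (3 + 5*A)*A) + 8 = (A² + A*(3 + 5*A)) + 8 = 8 + A² + A*(3 + 5*A))
V(a, I) = -3 + I*a (V(a, I) = -3 + a*I = -3 + I*a)
V(H(-2), 9) - 1*101 = (-3 + 9*(8 + 3*(-2) + 6*(-2)²)) - 1*101 = (-3 + 9*(8 - 6 + 6*4)) - 101 = (-3 + 9*(8 - 6 + 24)) - 101 = (-3 + 9*26) - 101 = (-3 + 234) - 101 = 231 - 101 = 130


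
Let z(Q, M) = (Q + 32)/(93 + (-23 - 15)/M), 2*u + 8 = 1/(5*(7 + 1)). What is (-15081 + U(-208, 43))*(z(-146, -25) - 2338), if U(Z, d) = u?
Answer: 833829321457/23630 ≈ 3.5287e+7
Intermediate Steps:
u = -319/80 (u = -4 + 1/(2*((5*(7 + 1)))) = -4 + 1/(2*((5*8))) = -4 + (½)/40 = -4 + (½)*(1/40) = -4 + 1/80 = -319/80 ≈ -3.9875)
U(Z, d) = -319/80
z(Q, M) = (32 + Q)/(93 - 38/M)
(-15081 + U(-208, 43))*(z(-146, -25) - 2338) = (-15081 - 319/80)*(-25*(32 - 146)/(-38 + 93*(-25)) - 2338) = -1206799*(-25*(-114)/(-38 - 2325) - 2338)/80 = -1206799*(-25*(-114)/(-2363) - 2338)/80 = -1206799*(-25*(-1/2363)*(-114) - 2338)/80 = -1206799*(-2850/2363 - 2338)/80 = -1206799/80*(-5527544/2363) = 833829321457/23630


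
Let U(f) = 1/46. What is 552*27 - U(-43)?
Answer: 685583/46 ≈ 14904.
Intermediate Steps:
U(f) = 1/46
552*27 - U(-43) = 552*27 - 1*1/46 = 14904 - 1/46 = 685583/46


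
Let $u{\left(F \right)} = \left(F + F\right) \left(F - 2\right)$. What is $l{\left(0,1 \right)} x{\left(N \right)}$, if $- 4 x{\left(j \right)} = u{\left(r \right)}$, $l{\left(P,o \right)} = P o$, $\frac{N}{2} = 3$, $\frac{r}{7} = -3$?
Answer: $0$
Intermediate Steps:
$r = -21$ ($r = 7 \left(-3\right) = -21$)
$N = 6$ ($N = 2 \cdot 3 = 6$)
$u{\left(F \right)} = 2 F \left(-2 + F\right)$
$x{\left(j \right)} = - \frac{483}{2}$ ($x{\left(j \right)} = - \frac{2 \left(-21\right) \left(-2 - 21\right)}{4} = - \frac{2 \left(-21\right) \left(-23\right)}{4} = \left(- \frac{1}{4}\right) 966 = - \frac{483}{2}$)
$l{\left(0,1 \right)} x{\left(N \right)} = 0 \cdot 1 \left(- \frac{483}{2}\right) = 0 \left(- \frac{483}{2}\right) = 0$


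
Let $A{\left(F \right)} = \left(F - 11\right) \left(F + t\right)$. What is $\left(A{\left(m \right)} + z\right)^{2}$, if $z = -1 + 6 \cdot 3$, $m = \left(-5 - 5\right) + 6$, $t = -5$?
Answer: $23104$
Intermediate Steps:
$m = -4$ ($m = -10 + 6 = -4$)
$A{\left(F \right)} = \left(-11 + F\right) \left(-5 + F\right)$ ($A{\left(F \right)} = \left(F - 11\right) \left(F - 5\right) = \left(-11 + F\right) \left(-5 + F\right)$)
$z = 17$ ($z = -1 + 18 = 17$)
$\left(A{\left(m \right)} + z\right)^{2} = \left(\left(55 + \left(-4\right)^{2} - -64\right) + 17\right)^{2} = \left(\left(55 + 16 + 64\right) + 17\right)^{2} = \left(135 + 17\right)^{2} = 152^{2} = 23104$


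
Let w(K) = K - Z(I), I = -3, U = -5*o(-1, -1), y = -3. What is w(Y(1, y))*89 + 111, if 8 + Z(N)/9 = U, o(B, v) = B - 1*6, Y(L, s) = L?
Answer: -21427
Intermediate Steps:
o(B, v) = -6 + B (o(B, v) = B - 6 = -6 + B)
U = 35 (U = -5*(-6 - 1) = -5*(-7) = 35)
Z(N) = 243 (Z(N) = -72 + 9*35 = -72 + 315 = 243)
w(K) = -243 + K (w(K) = K - 1*243 = K - 243 = -243 + K)
w(Y(1, y))*89 + 111 = (-243 + 1)*89 + 111 = -242*89 + 111 = -21538 + 111 = -21427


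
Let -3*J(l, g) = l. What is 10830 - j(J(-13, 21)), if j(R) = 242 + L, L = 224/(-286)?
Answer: 1514196/143 ≈ 10589.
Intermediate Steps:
J(l, g) = -l/3
L = -112/143 (L = 224*(-1/286) = -112/143 ≈ -0.78322)
j(R) = 34494/143 (j(R) = 242 - 112/143 = 34494/143)
10830 - j(J(-13, 21)) = 10830 - 1*34494/143 = 10830 - 34494/143 = 1514196/143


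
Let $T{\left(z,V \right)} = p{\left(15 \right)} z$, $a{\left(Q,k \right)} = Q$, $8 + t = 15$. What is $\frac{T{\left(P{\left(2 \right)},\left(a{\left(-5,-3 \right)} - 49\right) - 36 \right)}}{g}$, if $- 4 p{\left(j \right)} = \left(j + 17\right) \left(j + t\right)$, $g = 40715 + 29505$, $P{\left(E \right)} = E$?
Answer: $- \frac{88}{17555} \approx -0.0050128$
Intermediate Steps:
$t = 7$ ($t = -8 + 15 = 7$)
$g = 70220$
$p{\left(j \right)} = - \frac{\left(7 + j\right) \left(17 + j\right)}{4}$ ($p{\left(j \right)} = - \frac{\left(j + 17\right) \left(j + 7\right)}{4} = - \frac{\left(17 + j\right) \left(7 + j\right)}{4} = - \frac{\left(7 + j\right) \left(17 + j\right)}{4}$)
$T{\left(z,V \right)} = - 176 z$ ($T{\left(z,V \right)} = \left(- \frac{119}{4} - 90 - \frac{15^{2}}{4}\right) z = \left(- \frac{119}{4} - 90 - \frac{225}{4}\right) z = - 176 z$)
$\frac{T{\left(P{\left(2 \right)},\left(a{\left(-5,-3 \right)} - 49\right) - 36 \right)}}{g} = \frac{\left(-176\right) 2}{70220} = \left(-352\right) \frac{1}{70220} = - \frac{88}{17555}$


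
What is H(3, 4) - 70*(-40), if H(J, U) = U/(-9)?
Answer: 25196/9 ≈ 2799.6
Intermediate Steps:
H(J, U) = -U/9 (H(J, U) = U*(-⅑) = -U/9)
H(3, 4) - 70*(-40) = -⅑*4 - 70*(-40) = -4/9 + 2800 = 25196/9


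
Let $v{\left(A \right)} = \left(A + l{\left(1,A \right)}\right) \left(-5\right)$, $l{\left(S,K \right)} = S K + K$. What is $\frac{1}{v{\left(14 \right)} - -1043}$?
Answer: $\frac{1}{833} \approx 0.0012005$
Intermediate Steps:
$l{\left(S,K \right)} = K + K S$ ($l{\left(S,K \right)} = K S + K = K + K S$)
$v{\left(A \right)} = - 15 A$ ($v{\left(A \right)} = \left(A + A \left(1 + 1\right)\right) \left(-5\right) = \left(A + A 2\right) \left(-5\right) = \left(A + 2 A\right) \left(-5\right) = 3 A \left(-5\right) = - 15 A$)
$\frac{1}{v{\left(14 \right)} - -1043} = \frac{1}{\left(-15\right) 14 - -1043} = \frac{1}{-210 + 1043} = \frac{1}{833}$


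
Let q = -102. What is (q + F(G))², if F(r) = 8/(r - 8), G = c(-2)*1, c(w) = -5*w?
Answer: 9604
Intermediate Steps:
G = 10 (G = -5*(-2)*1 = 10*1 = 10)
F(r) = 8/(-8 + r)
(q + F(G))² = (-102 + 8/(-8 + 10))² = (-102 + 8/2)² = (-102 + 8*(½))² = (-102 + 4)² = (-98)² = 9604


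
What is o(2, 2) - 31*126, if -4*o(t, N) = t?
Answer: -7813/2 ≈ -3906.5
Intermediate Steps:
o(t, N) = -t/4
o(2, 2) - 31*126 = -¼*2 - 31*126 = -½ - 3906 = -7813/2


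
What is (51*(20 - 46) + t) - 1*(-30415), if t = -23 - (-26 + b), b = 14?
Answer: 29078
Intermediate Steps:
t = -11 (t = -23 - (-26 + 14) = -23 - 1*(-12) = -23 + 12 = -11)
(51*(20 - 46) + t) - 1*(-30415) = (51*(20 - 46) - 11) - 1*(-30415) = (51*(-26) - 11) + 30415 = (-1326 - 11) + 30415 = -1337 + 30415 = 29078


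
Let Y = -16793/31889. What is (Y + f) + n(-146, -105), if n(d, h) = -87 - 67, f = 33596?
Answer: 1066415145/31889 ≈ 33442.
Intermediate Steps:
n(d, h) = -154
Y = -16793/31889 (Y = -16793*1/31889 = -16793/31889 ≈ -0.52661)
(Y + f) + n(-146, -105) = (-16793/31889 + 33596) - 154 = 1071326051/31889 - 154 = 1066415145/31889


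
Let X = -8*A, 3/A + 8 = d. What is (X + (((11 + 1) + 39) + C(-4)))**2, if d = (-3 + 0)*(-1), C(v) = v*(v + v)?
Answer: 192721/25 ≈ 7708.8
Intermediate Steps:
C(v) = 2*v**2 (C(v) = v*(2*v) = 2*v**2)
d = 3 (d = -3*(-1) = 3)
A = -3/5 (A = 3/(-8 + 3) = 3/(-5) = 3*(-1/5) = -3/5 ≈ -0.60000)
X = 24/5 (X = -8*(-3/5) = 24/5 ≈ 4.8000)
(X + (((11 + 1) + 39) + C(-4)))**2 = (24/5 + (((11 + 1) + 39) + 2*(-4)**2))**2 = (24/5 + ((12 + 39) + 2*16))**2 = (24/5 + (51 + 32))**2 = (24/5 + 83)**2 = (439/5)**2 = 192721/25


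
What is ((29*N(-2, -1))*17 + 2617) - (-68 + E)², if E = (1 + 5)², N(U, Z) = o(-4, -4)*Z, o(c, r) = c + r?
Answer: 5537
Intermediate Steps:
N(U, Z) = -8*Z (N(U, Z) = (-4 - 4)*Z = -8*Z)
E = 36 (E = 6² = 36)
((29*N(-2, -1))*17 + 2617) - (-68 + E)² = ((29*(-8*(-1)))*17 + 2617) - (-68 + 36)² = ((29*8)*17 + 2617) - 1*(-32)² = (232*17 + 2617) - 1*1024 = (3944 + 2617) - 1024 = 6561 - 1024 = 5537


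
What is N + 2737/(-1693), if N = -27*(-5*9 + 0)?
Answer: 2054258/1693 ≈ 1213.4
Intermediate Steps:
N = 1215 (N = -27*(-45 + 0) = -27*(-45) = 1215)
N + 2737/(-1693) = 1215 + 2737/(-1693) = 1215 + 2737*(-1/1693) = 1215 - 2737/1693 = 2054258/1693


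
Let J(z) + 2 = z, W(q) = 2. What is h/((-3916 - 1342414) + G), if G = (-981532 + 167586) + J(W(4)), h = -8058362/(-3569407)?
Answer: -4029181/3855452138166 ≈ -1.0451e-6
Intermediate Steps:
h = 8058362/3569407 (h = -8058362*(-1/3569407) = 8058362/3569407 ≈ 2.2576)
J(z) = -2 + z
G = -813946 (G = (-981532 + 167586) + (-2 + 2) = -813946 + 0 = -813946)
h/((-3916 - 1342414) + G) = 8058362/(3569407*((-3916 - 1342414) - 813946)) = 8058362/(3569407*(-1346330 - 813946)) = (8058362/3569407)/(-2160276) = (8058362/3569407)*(-1/2160276) = -4029181/3855452138166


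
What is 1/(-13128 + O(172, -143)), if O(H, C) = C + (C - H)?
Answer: -1/13586 ≈ -7.3605e-5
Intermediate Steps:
O(H, C) = -H + 2*C
1/(-13128 + O(172, -143)) = 1/(-13128 + (-1*172 + 2*(-143))) = 1/(-13128 + (-172 - 286)) = 1/(-13128 - 458) = 1/(-13586) = -1/13586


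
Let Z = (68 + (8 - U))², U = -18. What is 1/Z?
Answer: 1/8836 ≈ 0.00011317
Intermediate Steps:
Z = 8836 (Z = (68 + (8 - 1*(-18)))² = (68 + (8 + 18))² = (68 + 26)² = 94² = 8836)
1/Z = 1/8836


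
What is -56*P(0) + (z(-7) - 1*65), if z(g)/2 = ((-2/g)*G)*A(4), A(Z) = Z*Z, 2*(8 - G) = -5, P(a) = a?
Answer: 31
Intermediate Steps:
G = 21/2 (G = 8 - ½*(-5) = 8 + 5/2 = 21/2 ≈ 10.500)
A(Z) = Z²
z(g) = -672/g (z(g) = 2*((-2/g*(21/2))*4²) = 2*(-21/g*16) = 2*(-336/g) = -672/g)
-56*P(0) + (z(-7) - 1*65) = -56*0 + (-672/(-7) - 1*65) = 0 + (-672*(-⅐) - 65) = 0 + (96 - 65) = 0 + 31 = 31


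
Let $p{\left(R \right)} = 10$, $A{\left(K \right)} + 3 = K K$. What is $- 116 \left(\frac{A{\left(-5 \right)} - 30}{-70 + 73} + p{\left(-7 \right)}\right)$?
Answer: $- \frac{2552}{3} \approx -850.67$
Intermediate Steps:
$A{\left(K \right)} = -3 + K^{2}$ ($A{\left(K \right)} = -3 + K K = -3 + K^{2}$)
$- 116 \left(\frac{A{\left(-5 \right)} - 30}{-70 + 73} + p{\left(-7 \right)}\right) = - 116 \left(\frac{\left(-3 + \left(-5\right)^{2}\right) - 30}{-70 + 73} + 10\right) = - 116 \left(\frac{\left(-3 + 25\right) - 30}{3} + 10\right) = - 116 \left(\left(22 - 30\right) \frac{1}{3} + 10\right) = - 116 \left(\left(-8\right) \frac{1}{3} + 10\right) = - 116 \left(- \frac{8}{3} + 10\right) = \left(-116\right) \frac{22}{3} = - \frac{2552}{3}$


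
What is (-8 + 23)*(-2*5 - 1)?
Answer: -165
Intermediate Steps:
(-8 + 23)*(-2*5 - 1) = 15*(-10 - 1) = 15*(-11) = -165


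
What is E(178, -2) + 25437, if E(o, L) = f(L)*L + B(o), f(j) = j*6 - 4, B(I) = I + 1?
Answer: 25648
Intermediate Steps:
B(I) = 1 + I
f(j) = -4 + 6*j (f(j) = 6*j - 4 = -4 + 6*j)
E(o, L) = 1 + o + L*(-4 + 6*L) (E(o, L) = (-4 + 6*L)*L + (1 + o) = L*(-4 + 6*L) + (1 + o) = 1 + o + L*(-4 + 6*L))
E(178, -2) + 25437 = (1 + 178 + 2*(-2)*(-2 + 3*(-2))) + 25437 = (1 + 178 + 2*(-2)*(-2 - 6)) + 25437 = (1 + 178 + 2*(-2)*(-8)) + 25437 = (1 + 178 + 32) + 25437 = 211 + 25437 = 25648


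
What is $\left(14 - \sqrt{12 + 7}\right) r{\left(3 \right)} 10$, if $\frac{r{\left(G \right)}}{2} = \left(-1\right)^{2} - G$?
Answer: $-560 + 40 \sqrt{19} \approx -385.64$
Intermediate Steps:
$r{\left(G \right)} = 2 - 2 G$ ($r{\left(G \right)} = 2 \left(\left(-1\right)^{2} - G\right) = 2 \left(1 - G\right) = 2 - 2 G$)
$\left(14 - \sqrt{12 + 7}\right) r{\left(3 \right)} 10 = \left(14 - \sqrt{12 + 7}\right) \left(2 - 6\right) 10 = \left(14 - \sqrt{19}\right) \left(2 - 6\right) 10 = \left(14 - \sqrt{19}\right) \left(-4\right) 10 = \left(-56 + 4 \sqrt{19}\right) 10 = -560 + 40 \sqrt{19}$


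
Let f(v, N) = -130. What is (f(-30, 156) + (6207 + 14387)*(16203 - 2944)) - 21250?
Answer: 273034466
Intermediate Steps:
(f(-30, 156) + (6207 + 14387)*(16203 - 2944)) - 21250 = (-130 + (6207 + 14387)*(16203 - 2944)) - 21250 = (-130 + 20594*13259) - 21250 = (-130 + 273055846) - 21250 = 273055716 - 21250 = 273034466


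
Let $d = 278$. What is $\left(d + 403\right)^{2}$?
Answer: $463761$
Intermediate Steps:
$\left(d + 403\right)^{2} = \left(278 + 403\right)^{2} = 681^{2} = 463761$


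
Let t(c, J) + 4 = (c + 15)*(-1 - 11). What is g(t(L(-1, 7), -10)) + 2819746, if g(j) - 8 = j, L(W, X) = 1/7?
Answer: 19736978/7 ≈ 2.8196e+6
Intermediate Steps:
L(W, X) = ⅐
t(c, J) = -184 - 12*c (t(c, J) = -4 + (c + 15)*(-1 - 11) = -4 + (15 + c)*(-12) = -4 + (-180 - 12*c) = -184 - 12*c)
g(j) = 8 + j
g(t(L(-1, 7), -10)) + 2819746 = (8 + (-184 - 12*⅐)) + 2819746 = (8 + (-184 - 12/7)) + 2819746 = (8 - 1300/7) + 2819746 = -1244/7 + 2819746 = 19736978/7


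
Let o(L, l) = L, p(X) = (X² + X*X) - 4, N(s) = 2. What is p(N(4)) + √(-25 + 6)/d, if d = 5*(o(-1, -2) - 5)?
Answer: 4 - I*√19/30 ≈ 4.0 - 0.1453*I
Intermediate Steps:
p(X) = -4 + 2*X² (p(X) = (X² + X²) - 4 = 2*X² - 4 = -4 + 2*X²)
d = -30 (d = 5*(-1 - 5) = 5*(-6) = -30)
p(N(4)) + √(-25 + 6)/d = (-4 + 2*2²) + √(-25 + 6)/(-30) = (-4 + 2*4) - I*√19/30 = (-4 + 8) - I*√19/30 = 4 - I*√19/30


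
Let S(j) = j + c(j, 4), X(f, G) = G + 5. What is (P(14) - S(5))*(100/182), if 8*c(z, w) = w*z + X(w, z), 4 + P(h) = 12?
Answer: -75/182 ≈ -0.41209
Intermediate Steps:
X(f, G) = 5 + G
P(h) = 8 (P(h) = -4 + 12 = 8)
c(z, w) = 5/8 + z/8 + w*z/8 (c(z, w) = (w*z + (5 + z))/8 = (5 + z + w*z)/8 = 5/8 + z/8 + w*z/8)
S(j) = 5/8 + 13*j/8 (S(j) = j + (5/8 + j/8 + (⅛)*4*j) = j + (5/8 + j/8 + j/2) = j + (5/8 + 5*j/8) = 5/8 + 13*j/8)
(P(14) - S(5))*(100/182) = (8 - (5/8 + (13/8)*5))*(100/182) = (8 - (5/8 + 65/8))*(100*(1/182)) = (8 - 1*35/4)*(50/91) = (8 - 35/4)*(50/91) = -¾*50/91 = -75/182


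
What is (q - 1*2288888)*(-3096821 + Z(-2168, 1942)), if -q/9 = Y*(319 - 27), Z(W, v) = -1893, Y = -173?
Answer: 5683797562216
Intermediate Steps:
q = 454644 (q = -(-1557)*(319 - 27) = -(-1557)*292 = -9*(-50516) = 454644)
(q - 1*2288888)*(-3096821 + Z(-2168, 1942)) = (454644 - 1*2288888)*(-3096821 - 1893) = (454644 - 2288888)*(-3098714) = -1834244*(-3098714) = 5683797562216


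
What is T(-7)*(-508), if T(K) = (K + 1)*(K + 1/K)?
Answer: -152400/7 ≈ -21771.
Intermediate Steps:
T(K) = (1 + K)*(K + 1/K)
T(-7)*(-508) = (1 - 7 + 1/(-7) + (-7)²)*(-508) = (1 - 7 - ⅐ + 49)*(-508) = (300/7)*(-508) = -152400/7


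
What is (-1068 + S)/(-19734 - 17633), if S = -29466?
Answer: 30534/37367 ≈ 0.81714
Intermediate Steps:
(-1068 + S)/(-19734 - 17633) = (-1068 - 29466)/(-19734 - 17633) = -30534/(-37367) = -30534*(-1/37367) = 30534/37367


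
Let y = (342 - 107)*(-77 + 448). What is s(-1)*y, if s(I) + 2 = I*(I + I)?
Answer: 0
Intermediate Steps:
y = 87185 (y = 235*371 = 87185)
s(I) = -2 + 2*I² (s(I) = -2 + I*(I + I) = -2 + I*(2*I) = -2 + 2*I²)
s(-1)*y = (-2 + 2*(-1)²)*87185 = (-2 + 2*1)*87185 = (-2 + 2)*87185 = 0*87185 = 0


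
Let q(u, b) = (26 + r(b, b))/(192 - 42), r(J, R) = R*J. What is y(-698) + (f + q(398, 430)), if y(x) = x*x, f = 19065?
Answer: 12687546/25 ≈ 5.0750e+5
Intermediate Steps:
r(J, R) = J*R
q(u, b) = 13/75 + b²/150 (q(u, b) = (26 + b*b)/(192 - 42) = (26 + b²)/150 = (26 + b²)*(1/150) = 13/75 + b²/150)
y(x) = x²
y(-698) + (f + q(398, 430)) = (-698)² + (19065 + (13/75 + (1/150)*430²)) = 487204 + (19065 + (13/75 + (1/150)*184900)) = 487204 + (19065 + (13/75 + 3698/3)) = 487204 + (19065 + 30821/25) = 487204 + 507446/25 = 12687546/25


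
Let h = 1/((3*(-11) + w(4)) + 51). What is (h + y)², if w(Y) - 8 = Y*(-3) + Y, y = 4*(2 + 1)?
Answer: 47089/324 ≈ 145.34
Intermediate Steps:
y = 12 (y = 4*3 = 12)
w(Y) = 8 - 2*Y (w(Y) = 8 + (Y*(-3) + Y) = 8 + (-3*Y + Y) = 8 - 2*Y)
h = 1/18 (h = 1/((3*(-11) + (8 - 2*4)) + 51) = 1/((-33 + (8 - 8)) + 51) = 1/((-33 + 0) + 51) = 1/(-33 + 51) = 1/18 ≈ 0.055556)
(h + y)² = (1/18 + 12)² = (217/18)² = 47089/324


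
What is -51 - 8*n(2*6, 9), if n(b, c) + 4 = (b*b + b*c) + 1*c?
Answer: -2107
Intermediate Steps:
n(b, c) = -4 + c + b**2 + b*c (n(b, c) = -4 + ((b*b + b*c) + 1*c) = -4 + ((b**2 + b*c) + c) = -4 + (c + b**2 + b*c) = -4 + c + b**2 + b*c)
-51 - 8*n(2*6, 9) = -51 - 8*(-4 + 9 + (2*6)**2 + (2*6)*9) = -51 - 8*(-4 + 9 + 12**2 + 12*9) = -51 - 8*(-4 + 9 + 144 + 108) = -51 - 8*257 = -51 - 2056 = -2107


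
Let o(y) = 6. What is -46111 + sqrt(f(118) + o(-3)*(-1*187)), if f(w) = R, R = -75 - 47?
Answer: -46111 + 2*I*sqrt(311) ≈ -46111.0 + 35.27*I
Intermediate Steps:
R = -122
f(w) = -122
-46111 + sqrt(f(118) + o(-3)*(-1*187)) = -46111 + sqrt(-122 + 6*(-1*187)) = -46111 + sqrt(-122 + 6*(-187)) = -46111 + sqrt(-122 - 1122) = -46111 + sqrt(-1244) = -46111 + 2*I*sqrt(311)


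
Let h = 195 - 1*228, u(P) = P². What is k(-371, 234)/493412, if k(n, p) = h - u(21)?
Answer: -237/246706 ≈ -0.00096066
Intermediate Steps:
h = -33 (h = 195 - 228 = -33)
k(n, p) = -474 (k(n, p) = -33 - 1*21² = -33 - 1*441 = -33 - 441 = -474)
k(-371, 234)/493412 = -474/493412 = -474*1/493412 = -237/246706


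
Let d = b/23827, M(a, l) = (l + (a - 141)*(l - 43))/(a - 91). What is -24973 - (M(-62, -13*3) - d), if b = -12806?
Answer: -90646109992/3645531 ≈ -24865.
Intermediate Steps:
M(a, l) = (l + (-141 + a)*(-43 + l))/(-91 + a)
d = -12806/23827 ≈ -0.53746
-24973 - (M(-62, -13*3) - d) = -24973 - ((6063 - (-1820)*3 - 43*(-62) - (-806)*3)/(-91 - 62) - 1*(-12806/23827)) = -24973 - ((6063 - 140*(-39) + 2666 - 62*(-39))/(-153) + 12806/23827) = -24973 - (-(6063 + 5460 + 2666 + 2418)/153 + 12806/23827) = -24973 - (-1/153*16607 + 12806/23827) = -24973 - (-16607/153 + 12806/23827) = -24973 - 1*(-393735671/3645531) = -24973 + 393735671/3645531 = -90646109992/3645531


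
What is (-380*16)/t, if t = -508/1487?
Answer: 2260240/127 ≈ 17797.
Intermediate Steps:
t = -508/1487 (t = -508*1/1487 = -508/1487 ≈ -0.34163)
(-380*16)/t = (-380*16)/(-508/1487) = -6080*(-1487/508) = 2260240/127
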